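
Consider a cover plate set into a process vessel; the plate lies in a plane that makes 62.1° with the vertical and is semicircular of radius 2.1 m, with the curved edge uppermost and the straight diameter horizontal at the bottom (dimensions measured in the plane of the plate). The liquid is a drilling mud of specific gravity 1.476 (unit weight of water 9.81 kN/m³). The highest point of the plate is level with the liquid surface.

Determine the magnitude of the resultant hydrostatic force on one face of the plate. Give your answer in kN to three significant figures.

γ = 1.476 × 9.81 = 14.47956 kN/m³.
The plate makes 62.1° with the vertical, i.e. θ = 90° − 62.1° = 27.9° to the horizontal. Measuring y along the incline from the free-surface line, vertical depth h = y·sinθ with sinθ = 0.467930.
The centroid lies 4r/(3π) = 0.891268 m above the diameter, so r − 4r/(3π) = 2.1 − 0.891268 = 1.20873 m below the topmost point, so y_c = 1.20873 m and h_c = 1.20873 × 0.467930 = 0.565601 m.
A = πr²/2 = π × 2.1²/2 = 6.92721 m².
Resultant F = γ·h_c·A = 14.47956 × 0.565601 × 6.92721 = 56.7315 kN.

F ≈ 56.7 kN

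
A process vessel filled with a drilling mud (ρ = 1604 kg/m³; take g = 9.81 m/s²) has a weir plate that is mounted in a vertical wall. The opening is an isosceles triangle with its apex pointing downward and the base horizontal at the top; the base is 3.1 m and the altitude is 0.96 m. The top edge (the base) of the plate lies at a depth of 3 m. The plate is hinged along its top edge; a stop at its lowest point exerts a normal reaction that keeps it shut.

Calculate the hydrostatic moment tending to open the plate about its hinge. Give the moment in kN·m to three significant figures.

γ = ρg = 1604 × 9.81 / 1000 = 15.73524 kN/m³.
With the apex down, the centroid sits h/3 = 0.96/3 = 0.32 m below the base (the top edge), so the centroid depth is h_c = 3 + 0.32 = 3.32 m.
A = ½ × 3.1 × 0.96 = 1.488 m².
Resultant F = γ·h_c·A = 15.73524 × 3.32 × 1.488 = 77.7346 kN.
I_c = b·h³/36 = 3.1 × 0.96³/36 = 0.0761856 m⁴.
Centre of pressure: y_p = y_c + I_c/(y_c·A) = 3.32 + 0.0761856/(3.32 × 1.488) = 3.32 + 0.0154217 = 3.33542 m along the plane.
The resultant acts 0.32 + 0.0154217 = 0.335422 m (along the plate) below the hinge at the top edge, so the moment about the hinge is M = F × 0.335422 = 77.7346 × 0.335422 = 26.0739 kN·m.

M ≈ 26.1 kN·m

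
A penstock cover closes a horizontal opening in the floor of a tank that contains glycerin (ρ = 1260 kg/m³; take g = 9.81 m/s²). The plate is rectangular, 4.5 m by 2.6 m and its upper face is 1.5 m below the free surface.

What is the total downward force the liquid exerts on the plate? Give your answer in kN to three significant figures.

F ≈ 217 kN

γ = ρg = 1260 × 9.81 / 1000 = 12.3606 kN/m³.
The plate is horizontal, so pressure is uniform at p = γ·h = 12.3606 × 1.5 = 18.5409 kN/m².
A = 4.5 × 2.6 = 11.7 m².
F = p·A = 18.5409 × 11.7 = 216.929 kN.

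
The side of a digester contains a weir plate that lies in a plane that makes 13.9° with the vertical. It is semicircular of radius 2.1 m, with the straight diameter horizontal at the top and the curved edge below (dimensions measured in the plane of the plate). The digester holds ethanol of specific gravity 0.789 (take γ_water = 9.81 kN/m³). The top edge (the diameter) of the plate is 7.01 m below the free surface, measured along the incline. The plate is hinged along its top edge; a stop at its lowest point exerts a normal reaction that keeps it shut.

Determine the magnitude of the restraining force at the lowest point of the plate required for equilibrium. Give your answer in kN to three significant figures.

γ = 0.789 × 9.81 = 7.74009 kN/m³.
The plate makes 13.9° with the vertical, i.e. θ = 90° − 13.9° = 76.1° to the horizontal. Measuring y along the incline from the free-surface line, vertical depth h = y·sinθ with sinθ = 0.970716.
The centroid of a semicircle lies 4r/(3π) = 0.891268 m from the diameter, here below the top edge, so y_c = 7.01 + 0.891268 = 7.90127 m and h_c = 7.90127 × 0.970716 = 7.66989 m.
A = πr²/2 = π × 2.1²/2 = 6.92721 m².
Resultant F = γ·h_c·A = 7.74009 × 7.66989 × 6.92721 = 411.238 kN.
I_c = (π/8 − 8/(9π))·r⁴ = 0.109757 × 2.1⁴ = 2.13457 m⁴.
Centre of pressure: y_p = y_c + I_c/(y_c·A) = 7.90127 + 2.13457/(7.90127 × 6.92721) = 7.90127 + 0.0389992 = 7.94027 m along the plane.
The resultant acts 0.891268 + 0.0389992 = 0.930267 m (along the plate) below the hinge at the top edge, so the moment about the hinge is M = F × 0.930267 = 411.238 × 0.930267 = 382.561 kN·m.
A normal force at the bottom, 2.1 m from the hinge, must supply this moment: P = 382.561/2.1 = 182.172 kN.

P ≈ 182 kN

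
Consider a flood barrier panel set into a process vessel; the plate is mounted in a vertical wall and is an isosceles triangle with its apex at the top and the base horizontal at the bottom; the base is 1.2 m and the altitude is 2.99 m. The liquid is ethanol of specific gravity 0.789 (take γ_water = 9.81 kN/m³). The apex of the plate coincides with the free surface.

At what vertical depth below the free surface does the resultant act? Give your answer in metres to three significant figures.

h_p = 2.24 m

γ = 0.789 × 9.81 = 7.74009 kN/m³.
With the apex up, the centroid sits 2h/3 = 2 × 2.99/3 = 1.99333 m below the apex, so the centroid depth is h_c = 1.99333 m.
A = ½ × 1.2 × 2.99 = 1.794 m².
Resultant F = γ·h_c·A = 7.74009 × 1.99333 × 1.794 = 27.6788 kN.
I_c = b·h³/36 = 1.2 × 2.99³/36 = 0.89103 m⁴.
Centre of pressure: y_p = y_c + I_c/(y_c·A) = 1.99333 + 0.89103/(1.99333 × 1.794) = 1.99333 + 0.249167 = 2.2425 m along the plane.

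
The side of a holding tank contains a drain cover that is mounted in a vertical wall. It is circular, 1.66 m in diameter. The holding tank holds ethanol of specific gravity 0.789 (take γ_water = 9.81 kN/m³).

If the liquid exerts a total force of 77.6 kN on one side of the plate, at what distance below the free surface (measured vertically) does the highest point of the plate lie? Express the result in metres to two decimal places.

γ = 0.789 × 9.81 = 7.74009 kN/m³.
A = π(0.83)² = 2.16424 m².
From F = γ·h_c·A, the centroid depth is h_c = 77.6/(7.74009 × 2.16424) = 4.63245 m.
The centroid is at the centre, 0.83 m below the top of the plate, so the highest point sits at h_top = 4.63245 − 0.83 = 3.80245 m below the surface.

d_top ≈ 3.80 m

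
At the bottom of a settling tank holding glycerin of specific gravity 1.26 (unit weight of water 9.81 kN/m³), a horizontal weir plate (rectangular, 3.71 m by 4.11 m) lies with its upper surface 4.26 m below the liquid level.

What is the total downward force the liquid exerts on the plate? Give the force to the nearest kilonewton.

F ≈ 803 kN

γ = 1.26 × 9.81 = 12.3606 kN/m³.
The plate is horizontal, so pressure is uniform at p = γ·h = 12.3606 × 4.26 = 52.6562 kN/m².
A = 3.71 × 4.11 = 15.2481 m².
F = p·A = 52.6562 × 15.2481 = 802.907 kN.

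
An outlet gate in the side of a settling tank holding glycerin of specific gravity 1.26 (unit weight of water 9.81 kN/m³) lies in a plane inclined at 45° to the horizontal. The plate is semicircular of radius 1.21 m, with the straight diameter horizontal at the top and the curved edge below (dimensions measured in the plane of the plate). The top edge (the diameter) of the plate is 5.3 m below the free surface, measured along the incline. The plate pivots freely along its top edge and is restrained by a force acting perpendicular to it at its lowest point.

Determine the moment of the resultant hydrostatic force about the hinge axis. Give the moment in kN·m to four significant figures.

M ≈ 62.07 kN·m

γ = 1.26 × 9.81 = 12.3606 kN/m³.
Let θ = 45° be the plate's angle to the horizontal; measure y along the incline from where the plane meets the free surface. Vertical depth h = y·sinθ with sinθ = 0.707107.
The centroid of a semicircle lies 4r/(3π) = 0.51354 m from the diameter, here below the top edge, so y_c = 5.3 + 0.51354 = 5.81354 m and h_c = 5.81354 × 0.707107 = 4.11079 m.
A = πr²/2 = π × 1.21²/2 = 2.2998 m².
Resultant F = γ·h_c·A = 12.3606 × 4.11079 × 2.2998 = 116.857 kN.
I_c = (π/8 − 8/(9π))·r⁴ = 0.109757 × 1.21⁴ = 0.235274 m⁴.
Centre of pressure: y_p = y_c + I_c/(y_c·A) = 5.81354 + 0.235274/(5.81354 × 2.2998) = 5.81354 + 0.0175972 = 5.83114 m along the plane.
The resultant acts 0.51354 + 0.0175972 = 0.531137 m (along the plate) below the hinge at the top edge, so the moment about the hinge is M = F × 0.531137 = 116.857 × 0.531137 = 62.0671 kN·m.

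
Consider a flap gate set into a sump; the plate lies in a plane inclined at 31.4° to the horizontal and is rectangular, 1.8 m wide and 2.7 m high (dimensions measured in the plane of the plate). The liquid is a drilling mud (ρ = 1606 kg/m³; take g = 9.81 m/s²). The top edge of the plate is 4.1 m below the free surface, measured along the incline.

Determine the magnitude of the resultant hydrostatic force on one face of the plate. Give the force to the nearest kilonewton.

γ = ρg = 1606 × 9.81 / 1000 = 15.75486 kN/m³.
Let θ = 31.4° be the plate's angle to the horizontal; measure y along the incline from where the plane meets the free surface. Vertical depth h = y·sinθ with sinθ = 0.521010.
The centroid lies 2.7/2 = 1.35 m below the top edge, so y_c = 4.1 + 1.35 = 5.45 m and h_c = 5.45 × 0.521010 = 2.8395 m.
A = 1.8 × 2.7 = 4.86 m².
Resultant F = γ·h_c·A = 15.75486 × 2.8395 × 4.86 = 217.417 kN.

F ≈ 217 kN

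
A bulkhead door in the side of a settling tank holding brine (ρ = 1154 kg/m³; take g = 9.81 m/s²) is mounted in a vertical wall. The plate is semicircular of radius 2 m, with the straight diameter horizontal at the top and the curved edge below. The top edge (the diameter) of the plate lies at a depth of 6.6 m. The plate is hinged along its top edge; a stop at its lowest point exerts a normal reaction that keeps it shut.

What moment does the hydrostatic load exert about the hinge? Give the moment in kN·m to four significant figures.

M ≈ 469.6 kN·m

γ = ρg = 1154 × 9.81 / 1000 = 11.32074 kN/m³.
The centroid of a semicircle lies 4r/(3π) = 0.848826 m from the diameter, here below the top edge, so the centroid depth is h_c = 6.6 + 0.848826 = 7.44883 m.
A = πr²/2 = π × 2²/2 = 6.28319 m².
Resultant F = γ·h_c·A = 11.32074 × 7.44883 × 6.28319 = 529.838 kN.
I_c = (π/8 − 8/(9π))·r⁴ = 0.109757 × 2⁴ = 1.75611 m⁴.
Centre of pressure: y_p = y_c + I_c/(y_c·A) = 7.44883 + 1.75611/(7.44883 × 6.28319) = 7.44883 + 0.0375218 = 7.48635 m along the plane.
The resultant acts 0.848826 + 0.0375218 = 0.886348 m (along the plate) below the hinge at the top edge, so the moment about the hinge is M = F × 0.886348 = 529.838 × 0.886348 = 469.621 kN·m.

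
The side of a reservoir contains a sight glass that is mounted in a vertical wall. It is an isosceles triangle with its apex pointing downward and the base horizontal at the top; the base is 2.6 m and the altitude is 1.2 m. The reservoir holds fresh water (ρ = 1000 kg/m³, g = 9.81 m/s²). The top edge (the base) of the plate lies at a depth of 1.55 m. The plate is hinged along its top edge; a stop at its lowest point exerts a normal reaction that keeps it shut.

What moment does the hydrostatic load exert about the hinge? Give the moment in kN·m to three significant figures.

M ≈ 13.2 kN·m

γ = ρg = 1000 × 9.81 = 9810 N/m³ = 9.81 kN/m³.
With the apex down, the centroid sits h/3 = 1.2/3 = 0.4 m below the base (the top edge), so the centroid depth is h_c = 1.55 + 0.4 = 1.95 m.
A = ½ × 2.6 × 1.2 = 1.56 m².
Resultant F = γ·h_c·A = 9.81 × 1.95 × 1.56 = 29.842 kN.
I_c = b·h³/36 = 2.6 × 1.2³/36 = 0.1248 m⁴.
Centre of pressure: y_p = y_c + I_c/(y_c·A) = 1.95 + 0.1248/(1.95 × 1.56) = 1.95 + 0.0410256 = 1.99103 m along the plane.
The resultant acts 0.4 + 0.0410256 = 0.441026 m (along the plate) below the hinge at the top edge, so the moment about the hinge is M = F × 0.441026 = 29.842 × 0.441026 = 13.1611 kN·m.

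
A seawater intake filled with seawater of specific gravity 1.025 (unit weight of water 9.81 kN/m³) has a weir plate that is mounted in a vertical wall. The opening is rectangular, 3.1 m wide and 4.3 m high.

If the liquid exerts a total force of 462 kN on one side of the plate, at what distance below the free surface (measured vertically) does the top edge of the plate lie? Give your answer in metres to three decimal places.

γ = 1.025 × 9.81 = 10.05525 kN/m³.
A = 3.1 × 4.3 = 13.33 m².
From F = γ·h_c·A, the centroid depth is h_c = 462/(10.05525 × 13.33) = 3.44682 m.
The centroid lies 4.3/2 = 2.15 m below the top edge, so the top edge sits at h_top = 3.44682 − 2.15 = 1.29682 m below the surface.

d_top ≈ 1.297 m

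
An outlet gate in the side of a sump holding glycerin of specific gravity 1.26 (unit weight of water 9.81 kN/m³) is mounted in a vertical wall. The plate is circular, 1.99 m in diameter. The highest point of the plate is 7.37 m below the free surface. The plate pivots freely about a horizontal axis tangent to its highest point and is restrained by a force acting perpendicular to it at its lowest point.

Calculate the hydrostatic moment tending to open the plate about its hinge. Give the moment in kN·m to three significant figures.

M ≈ 329 kN·m

γ = 1.26 × 9.81 = 12.3606 kN/m³.
The centroid is at the centre, 0.995 m below the top of the plate, so the centroid depth is h_c = 7.37 + 0.995 = 8.365 m.
A = π(0.995)² = 3.11026 m².
Resultant F = γ·h_c·A = 12.3606 × 8.365 × 3.11026 = 321.59 kN.
I_c = πr⁴/4 = π × 0.995⁴/4 = 0.769808 m⁴.
Centre of pressure: y_p = y_c + I_c/(y_c·A) = 8.365 + 0.769808/(8.365 × 3.11026) = 8.365 + 0.0295883 = 8.39459 m along the plane.
The resultant acts 0.995 + 0.0295883 = 1.02459 m (along the plate) below the hinge at the top edge, so the moment about the hinge is M = F × 1.02459 = 321.59 × 1.02459 = 329.498 kN·m.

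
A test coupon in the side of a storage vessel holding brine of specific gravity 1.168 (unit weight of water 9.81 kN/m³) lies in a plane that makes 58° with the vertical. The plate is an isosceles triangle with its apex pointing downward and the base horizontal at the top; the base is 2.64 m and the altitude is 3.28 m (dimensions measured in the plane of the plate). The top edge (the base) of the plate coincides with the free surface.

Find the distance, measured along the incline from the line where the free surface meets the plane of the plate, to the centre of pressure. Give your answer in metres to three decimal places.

y_p = 1.640 m

γ = 1.168 × 9.81 = 11.45808 kN/m³.
The plate makes 58° with the vertical, i.e. θ = 90° − 58° = 32° to the horizontal. Measuring y along the incline from the free-surface line, vertical depth h = y·sinθ with sinθ = 0.529919.
With the apex down, the centroid sits h/3 = 3.28/3 = 1.09333 m below the base (the top edge), so y_c = 1.09333 m and h_c = 1.09333 × 0.529919 = 0.579376 m.
A = ½ × 2.64 × 3.28 = 4.3296 m².
Resultant F = γ·h_c·A = 11.45808 × 0.579376 × 4.3296 = 28.7422 kN.
I_c = b·h³/36 = 2.64 × 3.28³/36 = 2.58775 m⁴.
Centre of pressure: y_p = y_c + I_c/(y_c·A) = 1.09333 + 2.58775/(1.09333 × 4.3296) = 1.09333 + 0.546668 = 1.64 m along the plane.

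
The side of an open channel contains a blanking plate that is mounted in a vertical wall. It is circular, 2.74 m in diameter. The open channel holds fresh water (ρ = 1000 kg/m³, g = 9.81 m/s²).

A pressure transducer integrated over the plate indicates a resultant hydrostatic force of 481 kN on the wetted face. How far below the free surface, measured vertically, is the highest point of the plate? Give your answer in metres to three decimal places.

γ = ρg = 1000 × 9.81 = 9810 N/m³ = 9.81 kN/m³.
A = π(1.37)² = 5.89646 m².
From F = γ·h_c·A, the centroid depth is h_c = 481/(9.81 × 5.89646) = 8.31543 m.
The centroid is at the centre, 1.37 m below the top of the plate, so the highest point sits at h_top = 8.31543 − 1.37 = 6.94543 m below the surface.

d_top ≈ 6.945 m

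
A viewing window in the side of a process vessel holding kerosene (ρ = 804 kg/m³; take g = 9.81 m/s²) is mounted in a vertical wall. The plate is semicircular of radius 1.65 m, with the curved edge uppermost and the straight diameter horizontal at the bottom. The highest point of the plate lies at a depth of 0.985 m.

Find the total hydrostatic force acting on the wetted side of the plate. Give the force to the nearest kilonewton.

F ≈ 65 kN

γ = ρg = 804 × 9.81 / 1000 = 7.88724 kN/m³.
The centroid lies 4r/(3π) = 0.700282 m above the diameter, so r − 4r/(3π) = 1.65 − 0.700282 = 0.949718 m below the topmost point, so the centroid depth is h_c = 0.985 + 0.949718 = 1.93472 m.
A = πr²/2 = π × 1.65²/2 = 4.27649 m².
Resultant F = γ·h_c·A = 7.88724 × 1.93472 × 4.27649 = 65.2575 kN.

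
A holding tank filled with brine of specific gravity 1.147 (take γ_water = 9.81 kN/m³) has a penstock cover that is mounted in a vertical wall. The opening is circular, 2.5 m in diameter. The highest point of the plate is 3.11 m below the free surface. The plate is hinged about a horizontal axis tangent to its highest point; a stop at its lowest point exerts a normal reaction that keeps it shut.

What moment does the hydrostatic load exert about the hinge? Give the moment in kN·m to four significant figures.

M ≈ 322.6 kN·m

γ = 1.147 × 9.81 = 11.25207 kN/m³.
The centroid is at the centre, 1.25 m below the top of the plate, so the centroid depth is h_c = 3.11 + 1.25 = 4.36 m.
A = π(1.25)² = 4.90874 m².
Resultant F = γ·h_c·A = 11.25207 × 4.36 × 4.90874 = 240.818 kN.
I_c = πr⁴/4 = π × 1.25⁴/4 = 1.91748 m⁴.
Centre of pressure: y_p = y_c + I_c/(y_c·A) = 4.36 + 1.91748/(4.36 × 4.90874) = 4.36 + 0.0895931 = 4.44959 m along the plane.
The resultant acts 1.25 + 0.0895931 = 1.33959 m (along the plate) below the hinge at the top edge, so the moment about the hinge is M = F × 1.33959 = 240.818 × 1.33959 = 322.597 kN·m.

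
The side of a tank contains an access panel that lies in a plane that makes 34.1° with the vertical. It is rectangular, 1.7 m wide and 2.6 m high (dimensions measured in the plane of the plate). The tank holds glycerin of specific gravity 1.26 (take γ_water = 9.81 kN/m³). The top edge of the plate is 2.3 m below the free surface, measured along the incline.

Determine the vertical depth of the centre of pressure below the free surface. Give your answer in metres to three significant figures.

h_p = 3.11 m

γ = 1.26 × 9.81 = 12.3606 kN/m³.
The plate makes 34.1° with the vertical, i.e. θ = 90° − 34.1° = 55.9° to the horizontal. Measuring y along the incline from the free-surface line, vertical depth h = y·sinθ with sinθ = 0.828060.
The centroid lies 2.6/2 = 1.3 m below the top edge, so y_c = 2.3 + 1.3 = 3.6 m and h_c = 3.6 × 0.828060 = 2.98102 m.
A = 1.7 × 2.6 = 4.42 m².
Resultant F = γ·h_c·A = 12.3606 × 2.98102 × 4.42 = 162.865 kN.
I_c = b·h³/12 = 1.7 × 2.6³/12 = 2.48993 m⁴.
Centre of pressure: y_p = y_c + I_c/(y_c·A) = 3.6 + 2.48993/(3.6 × 4.42) = 3.6 + 0.156481 = 3.75648 m along the plane.
Vertically, h_p = y_p·sinθ = 3.75648 × 0.828060 = 3.11059 m.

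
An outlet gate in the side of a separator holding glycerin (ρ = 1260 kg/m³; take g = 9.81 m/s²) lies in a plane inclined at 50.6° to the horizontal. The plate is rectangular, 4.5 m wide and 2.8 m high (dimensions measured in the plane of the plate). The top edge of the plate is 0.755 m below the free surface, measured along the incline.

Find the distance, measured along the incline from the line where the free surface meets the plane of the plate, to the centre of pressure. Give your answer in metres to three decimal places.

γ = ρg = 1260 × 9.81 / 1000 = 12.3606 kN/m³.
Let θ = 50.6° be the plate's angle to the horizontal; measure y along the incline from where the plane meets the free surface. Vertical depth h = y·sinθ with sinθ = 0.772734.
The centroid lies 2.8/2 = 1.4 m below the top edge, so y_c = 0.755 + 1.4 = 2.155 m and h_c = 2.155 × 0.772734 = 1.66524 m.
A = 4.5 × 2.8 = 12.6 m².
Resultant F = γ·h_c·A = 12.3606 × 1.66524 × 12.6 = 259.35 kN.
I_c = b·h³/12 = 4.5 × 2.8³/12 = 8.232 m⁴.
Centre of pressure: y_p = y_c + I_c/(y_c·A) = 2.155 + 8.232/(2.155 × 12.6) = 2.155 + 0.303171 = 2.45817 m along the plane.

y_p = 2.458 m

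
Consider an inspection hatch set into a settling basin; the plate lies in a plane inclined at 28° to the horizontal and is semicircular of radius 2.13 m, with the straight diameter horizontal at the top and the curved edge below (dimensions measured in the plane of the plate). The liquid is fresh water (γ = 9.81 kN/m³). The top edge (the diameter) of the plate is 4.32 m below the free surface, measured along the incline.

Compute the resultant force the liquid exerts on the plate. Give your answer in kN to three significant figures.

γ = 9.81 kN/m³.
Let θ = 28° be the plate's angle to the horizontal; measure y along the incline from where the plane meets the free surface. Vertical depth h = y·sinθ with sinθ = 0.469472.
The centroid of a semicircle lies 4r/(3π) = 0.904 m from the diameter, here below the top edge, so y_c = 4.32 + 0.904 = 5.224 m and h_c = 5.224 × 0.469472 = 2.45252 m.
A = πr²/2 = π × 2.13²/2 = 7.12655 m².
Resultant F = γ·h_c·A = 9.81 × 2.45252 × 7.12655 = 171.459 kN.

F ≈ 171 kN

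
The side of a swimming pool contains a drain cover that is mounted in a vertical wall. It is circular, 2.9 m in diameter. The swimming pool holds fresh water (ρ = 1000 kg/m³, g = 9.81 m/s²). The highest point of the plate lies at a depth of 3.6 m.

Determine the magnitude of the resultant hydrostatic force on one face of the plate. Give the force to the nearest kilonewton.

γ = ρg = 1000 × 9.81 = 9810 N/m³ = 9.81 kN/m³.
The centroid is at the centre, 1.45 m below the top of the plate, so the centroid depth is h_c = 3.6 + 1.45 = 5.05 m.
A = π(1.45)² = 6.6052 m².
Resultant F = γ·h_c·A = 9.81 × 5.05 × 6.6052 = 327.225 kN.

F ≈ 327 kN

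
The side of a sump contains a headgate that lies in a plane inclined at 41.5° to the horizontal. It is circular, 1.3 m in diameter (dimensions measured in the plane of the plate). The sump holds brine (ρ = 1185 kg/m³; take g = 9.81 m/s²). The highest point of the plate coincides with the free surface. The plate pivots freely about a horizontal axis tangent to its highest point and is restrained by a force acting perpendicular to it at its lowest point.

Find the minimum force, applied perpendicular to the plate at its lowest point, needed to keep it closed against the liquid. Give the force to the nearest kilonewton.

P ≈ 4 kN

γ = ρg = 1185 × 9.81 / 1000 = 11.62485 kN/m³.
Let θ = 41.5° be the plate's angle to the horizontal; measure y along the incline from where the plane meets the free surface. Vertical depth h = y·sinθ with sinθ = 0.662620.
The centroid is at the centre, 0.65 m below the top of the plate, so y_c = 0.65 m and h_c = 0.65 × 0.662620 = 0.430703 m.
A = π(0.65)² = 1.32732 m².
Resultant F = γ·h_c·A = 11.62485 × 0.430703 × 1.32732 = 6.6457 kN.
I_c = πr⁴/4 = π × 0.65⁴/4 = 0.140198 m⁴.
Centre of pressure: y_p = y_c + I_c/(y_c·A) = 0.65 + 0.140198/(0.65 × 1.32732) = 0.65 + 0.1625 = 0.8125 m along the plane.
The resultant acts 0.65 + 0.1625 = 0.8125 m (along the plate) below the hinge at the top edge, so the moment about the hinge is M = F × 0.8125 = 6.6457 × 0.8125 = 5.39963 kN·m.
A normal force at the bottom, 1.3 m from the hinge, must supply this moment: P = 5.39963/1.3 = 4.15356 kN.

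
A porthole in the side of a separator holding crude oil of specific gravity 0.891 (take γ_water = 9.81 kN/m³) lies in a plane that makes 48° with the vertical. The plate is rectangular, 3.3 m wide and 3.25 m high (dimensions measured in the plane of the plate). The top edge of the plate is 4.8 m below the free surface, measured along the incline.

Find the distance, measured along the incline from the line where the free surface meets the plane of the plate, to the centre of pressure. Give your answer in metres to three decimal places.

y_p = 6.562 m

γ = 0.891 × 9.81 = 8.74071 kN/m³.
The plate makes 48° with the vertical, i.e. θ = 90° − 48° = 42° to the horizontal. Measuring y along the incline from the free-surface line, vertical depth h = y·sinθ with sinθ = 0.669131.
The centroid lies 3.25/2 = 1.625 m below the top edge, so y_c = 4.8 + 1.625 = 6.425 m and h_c = 6.425 × 0.669131 = 4.29917 m.
A = 3.3 × 3.25 = 10.725 m².
Resultant F = γ·h_c·A = 8.74071 × 4.29917 × 10.725 = 403.022 kN.
I_c = b·h³/12 = 3.3 × 3.25³/12 = 9.44023 m⁴.
Centre of pressure: y_p = y_c + I_c/(y_c·A) = 6.425 + 9.44023/(6.425 × 10.725) = 6.425 + 0.136997 = 6.562 m along the plane.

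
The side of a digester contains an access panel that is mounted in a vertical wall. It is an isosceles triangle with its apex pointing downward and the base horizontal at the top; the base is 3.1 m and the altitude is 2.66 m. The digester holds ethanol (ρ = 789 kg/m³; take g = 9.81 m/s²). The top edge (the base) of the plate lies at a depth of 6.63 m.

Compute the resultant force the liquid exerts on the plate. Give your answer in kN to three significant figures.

γ = ρg = 789 × 9.81 / 1000 = 7.74009 kN/m³.
With the apex down, the centroid sits h/3 = 2.66/3 = 0.886667 m below the base (the top edge), so the centroid depth is h_c = 6.63 + 0.886667 = 7.51667 m.
A = ½ × 3.1 × 2.66 = 4.123 m².
Resultant F = γ·h_c·A = 7.74009 × 7.51667 × 4.123 = 239.875 kN.

F ≈ 240 kN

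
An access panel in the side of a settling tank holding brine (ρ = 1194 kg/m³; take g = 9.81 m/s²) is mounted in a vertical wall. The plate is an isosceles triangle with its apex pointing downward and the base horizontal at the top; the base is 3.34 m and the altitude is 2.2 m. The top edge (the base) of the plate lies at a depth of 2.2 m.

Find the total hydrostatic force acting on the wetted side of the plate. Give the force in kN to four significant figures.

γ = ρg = 1194 × 9.81 / 1000 = 11.71314 kN/m³.
With the apex down, the centroid sits h/3 = 2.2/3 = 0.733333 m below the base (the top edge), so the centroid depth is h_c = 2.2 + 0.733333 = 2.93333 m.
A = ½ × 3.34 × 2.2 = 3.674 m².
Resultant F = γ·h_c·A = 11.71314 × 2.93333 × 3.674 = 126.233 kN.

F ≈ 126.2 kN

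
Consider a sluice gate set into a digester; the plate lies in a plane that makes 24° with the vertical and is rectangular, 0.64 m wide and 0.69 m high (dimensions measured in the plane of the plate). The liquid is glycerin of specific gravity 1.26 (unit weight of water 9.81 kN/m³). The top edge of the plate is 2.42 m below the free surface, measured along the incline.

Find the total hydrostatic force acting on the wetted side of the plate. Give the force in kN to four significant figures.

γ = 1.26 × 9.81 = 12.3606 kN/m³.
The plate makes 24° with the vertical, i.e. θ = 90° − 24° = 66° to the horizontal. Measuring y along the incline from the free-surface line, vertical depth h = y·sinθ with sinθ = 0.913545.
The centroid lies 0.69/2 = 0.345 m below the top edge, so y_c = 2.42 + 0.345 = 2.765 m and h_c = 2.765 × 0.913545 = 2.52595 m.
A = 0.64 × 0.69 = 0.4416 m².
Resultant F = γ·h_c·A = 12.3606 × 2.52595 × 0.4416 = 13.7877 kN.

F ≈ 13.79 kN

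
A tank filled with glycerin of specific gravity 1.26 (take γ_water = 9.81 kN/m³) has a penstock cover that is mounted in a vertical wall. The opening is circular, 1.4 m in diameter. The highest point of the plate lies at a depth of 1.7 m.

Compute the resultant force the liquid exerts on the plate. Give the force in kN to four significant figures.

γ = 1.26 × 9.81 = 12.3606 kN/m³.
The centroid is at the centre, 0.7 m below the top of the plate, so the centroid depth is h_c = 1.7 + 0.7 = 2.4 m.
A = π(0.7)² = 1.53938 m².
Resultant F = γ·h_c·A = 12.3606 × 2.4 × 1.53938 = 45.6664 kN.

F ≈ 45.67 kN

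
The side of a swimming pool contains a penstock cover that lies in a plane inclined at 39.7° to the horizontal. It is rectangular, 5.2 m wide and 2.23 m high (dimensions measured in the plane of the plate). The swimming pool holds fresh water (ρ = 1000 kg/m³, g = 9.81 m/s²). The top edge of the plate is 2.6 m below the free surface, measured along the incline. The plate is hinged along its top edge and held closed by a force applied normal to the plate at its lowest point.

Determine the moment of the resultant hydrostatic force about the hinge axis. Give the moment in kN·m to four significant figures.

γ = ρg = 1000 × 9.81 = 9810 N/m³ = 9.81 kN/m³.
Let θ = 39.7° be the plate's angle to the horizontal; measure y along the incline from where the plane meets the free surface. Vertical depth h = y·sinθ with sinθ = 0.638768.
The centroid lies 2.23/2 = 1.115 m below the top edge, so y_c = 2.6 + 1.115 = 3.715 m and h_c = 3.715 × 0.638768 = 2.37302 m.
A = 5.2 × 2.23 = 11.596 m².
Resultant F = γ·h_c·A = 9.81 × 2.37302 × 11.596 = 269.947 kN.
I_c = b·h³/12 = 5.2 × 2.23³/12 = 4.80548 m⁴.
Centre of pressure: y_p = y_c + I_c/(y_c·A) = 3.715 + 4.80548/(3.715 × 11.596) = 3.715 + 0.11155 = 3.82655 m along the plane.
The resultant acts 1.115 + 0.11155 = 1.22655 m (along the plate) below the hinge at the top edge, so the moment about the hinge is M = F × 1.22655 = 269.947 × 1.22655 = 331.103 kN·m.

M ≈ 331.1 kN·m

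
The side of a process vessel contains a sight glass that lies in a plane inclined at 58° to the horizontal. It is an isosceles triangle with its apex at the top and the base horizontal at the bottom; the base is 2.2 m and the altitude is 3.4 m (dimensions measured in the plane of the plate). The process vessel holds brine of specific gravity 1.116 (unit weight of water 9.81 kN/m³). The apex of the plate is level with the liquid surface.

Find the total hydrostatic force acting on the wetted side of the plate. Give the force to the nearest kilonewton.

F ≈ 79 kN

γ = 1.116 × 9.81 = 10.94796 kN/m³.
Let θ = 58° be the plate's angle to the horizontal; measure y along the incline from where the plane meets the free surface. Vertical depth h = y·sinθ with sinθ = 0.848048.
With the apex up, the centroid sits 2h/3 = 2 × 3.4/3 = 2.26667 m below the apex, so y_c = 2.26667 m and h_c = 2.26667 × 0.848048 = 1.92224 m.
A = ½ × 2.2 × 3.4 = 3.74 m².
Resultant F = γ·h_c·A = 10.94796 × 1.92224 × 3.74 = 78.7068 kN.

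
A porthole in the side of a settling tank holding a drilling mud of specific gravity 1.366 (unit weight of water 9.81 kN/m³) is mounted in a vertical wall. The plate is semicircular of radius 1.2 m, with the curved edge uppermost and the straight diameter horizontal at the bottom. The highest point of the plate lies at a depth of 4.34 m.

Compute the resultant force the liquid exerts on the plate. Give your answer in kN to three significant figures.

γ = 1.366 × 9.81 = 13.40046 kN/m³.
The centroid lies 4r/(3π) = 0.509296 m above the diameter, so r − 4r/(3π) = 1.2 − 0.509296 = 0.690704 m below the topmost point, so the centroid depth is h_c = 4.34 + 0.690704 = 5.0307 m.
A = πr²/2 = π × 1.2²/2 = 2.26195 m².
Resultant F = γ·h_c·A = 13.40046 × 5.0307 × 2.26195 = 152.486 kN.

F ≈ 152 kN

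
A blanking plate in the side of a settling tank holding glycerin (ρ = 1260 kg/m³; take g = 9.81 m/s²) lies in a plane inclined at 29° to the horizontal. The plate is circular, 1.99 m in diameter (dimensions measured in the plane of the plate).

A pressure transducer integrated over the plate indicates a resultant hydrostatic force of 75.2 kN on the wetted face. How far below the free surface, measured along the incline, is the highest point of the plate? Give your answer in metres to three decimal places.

γ = ρg = 1260 × 9.81 / 1000 = 12.3606 kN/m³.
A = π(0.995)² = 3.11026 m².
From F = γ·h_c·A, the centroid depth is h_c = 75.2/(12.3606 × 3.11026) = 1.95606 m.
Let θ = 29° be the plate's angle to the horizontal; measure y along the incline from where the plane meets the free surface. Vertical depth h = y·sinθ with sinθ = 0.484810.
Along the incline, y_c = h_c/sinθ = 1.95606/0.484810 = 4.03469 m.
The centroid is at the centre, 0.995 m below the top of the plate, so the highest point sits at y_top = 4.03469 − 0.995 = 3.03969 m along the incline.

y_top ≈ 3.040 m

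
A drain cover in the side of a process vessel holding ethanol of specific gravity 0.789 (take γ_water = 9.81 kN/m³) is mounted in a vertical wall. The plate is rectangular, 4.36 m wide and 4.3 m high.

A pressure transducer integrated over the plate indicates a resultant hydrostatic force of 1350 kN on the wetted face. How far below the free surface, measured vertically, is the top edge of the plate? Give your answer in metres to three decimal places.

d_top ≈ 7.153 m

γ = 0.789 × 9.81 = 7.74009 kN/m³.
A = 4.36 × 4.3 = 18.748 m².
From F = γ·h_c·A, the centroid depth is h_c = 1350/(7.74009 × 18.748) = 9.30321 m.
The centroid lies 4.3/2 = 2.15 m below the top edge, so the top edge sits at h_top = 9.30321 − 2.15 = 7.15321 m below the surface.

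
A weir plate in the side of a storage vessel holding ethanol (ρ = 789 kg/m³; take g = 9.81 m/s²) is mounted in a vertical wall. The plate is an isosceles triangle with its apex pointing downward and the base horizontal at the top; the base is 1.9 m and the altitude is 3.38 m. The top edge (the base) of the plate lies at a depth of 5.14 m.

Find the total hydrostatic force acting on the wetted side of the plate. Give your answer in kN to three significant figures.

γ = ρg = 789 × 9.81 / 1000 = 7.74009 kN/m³.
With the apex down, the centroid sits h/3 = 3.38/3 = 1.12667 m below the base (the top edge), so the centroid depth is h_c = 5.14 + 1.12667 = 6.26667 m.
A = ½ × 1.9 × 3.38 = 3.211 m².
Resultant F = γ·h_c·A = 7.74009 × 6.26667 × 3.211 = 155.748 kN.

F ≈ 156 kN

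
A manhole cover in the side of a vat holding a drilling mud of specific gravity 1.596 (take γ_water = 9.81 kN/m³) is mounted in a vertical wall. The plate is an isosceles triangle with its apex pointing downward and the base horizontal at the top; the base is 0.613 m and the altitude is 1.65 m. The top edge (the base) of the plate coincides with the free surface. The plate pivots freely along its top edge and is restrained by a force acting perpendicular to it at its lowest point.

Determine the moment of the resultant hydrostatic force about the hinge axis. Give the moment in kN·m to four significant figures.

γ = 1.596 × 9.81 = 15.65676 kN/m³.
With the apex down, the centroid sits h/3 = 1.65/3 = 0.55 m below the base (the top edge), so the centroid depth is h_c = 0.55 m.
A = ½ × 0.613 × 1.65 = 0.505725 m².
Resultant F = γ·h_c·A = 15.65676 × 0.55 × 0.505725 = 4.35491 kN.
I_c = b·h³/36 = 0.613 × 1.65³/36 = 0.0764909 m⁴.
Centre of pressure: y_p = y_c + I_c/(y_c·A) = 0.55 + 0.0764909/(0.55 × 0.505725) = 0.55 + 0.275 = 0.825 m along the plane.
The resultant acts 0.55 + 0.275 = 0.825 m (along the plate) below the hinge at the top edge, so the moment about the hinge is M = F × 0.825 = 4.35491 × 0.825 = 3.5928 kN·m.

M ≈ 3.593 kN·m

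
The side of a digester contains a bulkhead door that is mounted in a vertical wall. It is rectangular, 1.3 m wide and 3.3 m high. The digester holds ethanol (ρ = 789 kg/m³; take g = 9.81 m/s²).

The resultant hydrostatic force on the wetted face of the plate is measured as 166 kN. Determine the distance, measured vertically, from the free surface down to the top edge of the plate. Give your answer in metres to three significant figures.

γ = ρg = 789 × 9.81 / 1000 = 7.74009 kN/m³.
A = 1.3 × 3.3 = 4.29 m².
From F = γ·h_c·A, the centroid depth is h_c = 166/(7.74009 × 4.29) = 4.99925 m.
The centroid lies 3.3/2 = 1.65 m below the top edge, so the top edge sits at h_top = 4.99925 − 1.65 = 3.34925 m below the surface.

d_top ≈ 3.35 m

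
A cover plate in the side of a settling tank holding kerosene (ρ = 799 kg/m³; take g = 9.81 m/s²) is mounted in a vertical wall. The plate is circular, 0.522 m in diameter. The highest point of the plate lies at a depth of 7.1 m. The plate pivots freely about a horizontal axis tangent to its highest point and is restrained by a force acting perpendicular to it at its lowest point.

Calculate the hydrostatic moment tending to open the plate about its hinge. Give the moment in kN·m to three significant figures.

γ = ρg = 799 × 9.81 / 1000 = 7.83819 kN/m³.
The centroid is at the centre, 0.261 m below the top of the plate, so the centroid depth is h_c = 7.1 + 0.261 = 7.361 m.
A = π(0.261)² = 0.214008 m².
Resultant F = γ·h_c·A = 7.83819 × 7.361 × 0.214008 = 12.3476 kN.
I_c = πr⁴/4 = π × 0.261⁴/4 = 0.00364462 m⁴.
Centre of pressure: y_p = y_c + I_c/(y_c·A) = 7.361 + 0.00364462/(7.361 × 0.214008) = 7.361 + 0.00231358 = 7.36331 m along the plane.
The resultant acts 0.261 + 0.00231358 = 0.263314 m (along the plate) below the hinge at the top edge, so the moment about the hinge is M = F × 0.263314 = 12.3476 × 0.263314 = 3.2513 kN·m.

M ≈ 3.25 kN·m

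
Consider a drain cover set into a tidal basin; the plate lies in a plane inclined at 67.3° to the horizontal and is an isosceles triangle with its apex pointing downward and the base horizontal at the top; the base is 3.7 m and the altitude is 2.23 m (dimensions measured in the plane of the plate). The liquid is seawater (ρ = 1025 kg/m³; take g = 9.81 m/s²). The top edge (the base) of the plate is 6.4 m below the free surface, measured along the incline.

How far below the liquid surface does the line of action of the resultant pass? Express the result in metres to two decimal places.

h_p = 6.63 m

γ = ρg = 1025 × 9.81 / 1000 = 10.05525 kN/m³.
Let θ = 67.3° be the plate's angle to the horizontal; measure y along the incline from where the plane meets the free surface. Vertical depth h = y·sinθ with sinθ = 0.922538.
With the apex down, the centroid sits h/3 = 2.23/3 = 0.743333 m below the base (the top edge), so y_c = 6.4 + 0.743333 = 7.14333 m and h_c = 7.14333 × 0.922538 = 6.58999 m.
A = ½ × 3.7 × 2.23 = 4.1255 m².
Resultant F = γ·h_c·A = 10.05525 × 6.58999 × 4.1255 = 273.372 kN.
I_c = b·h³/36 = 3.7 × 2.23³/36 = 1.13976 m⁴.
Centre of pressure: y_p = y_c + I_c/(y_c·A) = 7.14333 + 1.13976/(7.14333 × 4.1255) = 7.14333 + 0.0386755 = 7.18201 m along the plane.
Vertically, h_p = y_p·sinθ = 7.18201 × 0.922538 = 6.62568 m.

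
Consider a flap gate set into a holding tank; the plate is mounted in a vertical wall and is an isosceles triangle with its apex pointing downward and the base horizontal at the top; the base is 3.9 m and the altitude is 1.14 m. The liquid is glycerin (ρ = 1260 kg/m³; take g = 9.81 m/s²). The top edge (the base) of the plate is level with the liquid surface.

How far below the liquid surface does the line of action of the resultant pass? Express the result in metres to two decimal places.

h_p = 0.57 m

γ = ρg = 1260 × 9.81 / 1000 = 12.3606 kN/m³.
With the apex down, the centroid sits h/3 = 1.14/3 = 0.38 m below the base (the top edge), so the centroid depth is h_c = 0.38 m.
A = ½ × 3.9 × 1.14 = 2.223 m².
Resultant F = γ·h_c·A = 12.3606 × 0.38 × 2.223 = 10.4415 kN.
I_c = b·h³/36 = 3.9 × 1.14³/36 = 0.160501 m⁴.
Centre of pressure: y_p = y_c + I_c/(y_c·A) = 0.38 + 0.160501/(0.38 × 2.223) = 0.38 + 0.19 = 0.57 m along the plane.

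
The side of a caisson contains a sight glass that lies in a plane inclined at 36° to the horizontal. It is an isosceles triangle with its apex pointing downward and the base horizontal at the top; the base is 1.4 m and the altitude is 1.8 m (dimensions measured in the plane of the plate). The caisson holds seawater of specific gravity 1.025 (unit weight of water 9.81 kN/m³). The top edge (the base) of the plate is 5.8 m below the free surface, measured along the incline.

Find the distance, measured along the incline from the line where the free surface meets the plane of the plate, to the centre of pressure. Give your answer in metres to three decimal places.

γ = 1.025 × 9.81 = 10.05525 kN/m³.
Let θ = 36° be the plate's angle to the horizontal; measure y along the incline from where the plane meets the free surface. Vertical depth h = y·sinθ with sinθ = 0.587785.
With the apex down, the centroid sits h/3 = 1.8/3 = 0.6 m below the base (the top edge), so y_c = 5.8 + 0.6 = 6.4 m and h_c = 6.4 × 0.587785 = 3.76182 m.
A = ½ × 1.4 × 1.8 = 1.26 m².
Resultant F = γ·h_c·A = 10.05525 × 3.76182 × 1.26 = 47.6608 kN.
I_c = b·h³/36 = 1.4 × 1.8³/36 = 0.2268 m⁴.
Centre of pressure: y_p = y_c + I_c/(y_c·A) = 6.4 + 0.2268/(6.4 × 1.26) = 6.4 + 0.028125 = 6.42813 m along the plane.

y_p = 6.428 m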